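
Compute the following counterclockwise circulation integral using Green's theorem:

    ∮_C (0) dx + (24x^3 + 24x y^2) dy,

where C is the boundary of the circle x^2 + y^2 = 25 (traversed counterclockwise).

Green's theorem converts the closed line integral into a double integral over the enclosed region D:

    ∮_C P dx + Q dy = ∬_D (∂Q/∂x - ∂P/∂y) dA.

Here P = 0, Q = 24x^3 + 24x y^2, so

    ∂Q/∂x = 72x^2 + 24y^2,    ∂P/∂y = 0,
    ∂Q/∂x - ∂P/∂y = 72x^2 + 24y^2.

D is the region x^2 + y^2 ≤ 25. Evaluating the double integral:

In polar coordinates (x = r cos θ, y = r sin θ, dA = r dr dθ) the integrand becomes 24r^2(cos(2θ) + 2), so

    ∬_D (72x^2 + 24y^2) dA = ∫_0^{2π} ∫_0^{5} (24r^2(cos(2θ) + 2)) · r dr dθ.

Inner (r from 0 to 5): 3750cos(2θ) + 7500.
Outer (θ from 0 to 2π): 15000π.

Therefore ∮_C P dx + Q dy = 15000π.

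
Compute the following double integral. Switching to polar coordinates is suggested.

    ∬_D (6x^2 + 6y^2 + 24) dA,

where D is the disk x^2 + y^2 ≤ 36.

The region D is 0 ≤ r ≤ 6, 0 ≤ θ ≤ 2π in polar coordinates, where x = r cos(θ), y = r sin(θ), and dA = r dr dθ.

Under the substitution, the integrand becomes 6r^2 + 24, so

    ∬_D (6x^2 + 6y^2 + 24) dA = ∫_{0}^{2π} ∫_{0}^{6} (6r^2 + 24) · r dr dθ.

Inner integral (in r): ∫_{0}^{6} (6r^2 + 24) · r dr = 2376.

Outer integral (in θ): ∫_{0}^{2π} (2376) dθ = 4752π.

Therefore ∬_D (6x^2 + 6y^2 + 24) dA = 4752π.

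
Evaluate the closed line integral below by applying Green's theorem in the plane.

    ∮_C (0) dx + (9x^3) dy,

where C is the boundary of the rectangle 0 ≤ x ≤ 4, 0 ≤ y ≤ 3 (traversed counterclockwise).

Green's theorem converts the closed line integral into a double integral over the enclosed region D:

    ∮_C P dx + Q dy = ∬_D (∂Q/∂x - ∂P/∂y) dA.

Here P = 0, Q = 9x^3, so

    ∂Q/∂x = 27x^2,    ∂P/∂y = 0,
    ∂Q/∂x - ∂P/∂y = 27x^2.

D is the region 0 ≤ x ≤ 4, 0 ≤ y ≤ 3. Evaluating the double integral:

    ∬_D (27x^2) dA = ∫_0^{4} ∫_0^{3} (27x^2) dy dx.

Inner (y from 0 to 3): 81x^2.
Outer (x from 0 to 4): 1728.

Therefore ∮_C P dx + Q dy = 1728.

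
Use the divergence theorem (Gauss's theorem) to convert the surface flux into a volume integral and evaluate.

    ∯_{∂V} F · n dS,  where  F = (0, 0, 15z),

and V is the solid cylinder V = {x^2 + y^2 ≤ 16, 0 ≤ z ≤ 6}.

By the divergence theorem,

    ∯_{∂V} F · n dS = ∭_V (∇ · F) dV.

Compute the divergence:
    ∇ · F = ∂F_x/∂x + ∂F_y/∂y + ∂F_z/∂z = 0 + 0 + 15 = 15.

In cylindrical coordinates, x = r cos(θ), y = r sin(θ), z = z, dV = r dr dθ dz, with 0 ≤ r ≤ 4, 0 ≤ θ ≤ 2π, 0 ≤ z ≤ 6.

The integrand, after substitution and multiplying by the volume element, becomes (15) · r, so

    ∭_V (∇·F) dV = ∫_0^{2π} ∫_0^{4} ∫_0^{6} (15) · r dz dr dθ.

Inner (z from 0 to 6): 90r.
Middle (r from 0 to 4): 720.
Outer (θ from 0 to 2π): 1440π.

Therefore ∯_{∂V} F · n dS = 1440π.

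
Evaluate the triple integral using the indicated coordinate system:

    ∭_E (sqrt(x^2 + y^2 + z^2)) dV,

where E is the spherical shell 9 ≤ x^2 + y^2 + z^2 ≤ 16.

In spherical coordinates, x = ρ sin(φ) cos(θ), y = ρ sin(φ) sin(θ), z = ρ cos(φ), and dV = ρ^2 sin(φ) dρ dφ dθ.

The integrand becomes ρ, so

    ∭_E (sqrt(x^2 + y^2 + z^2)) dV = ∫_{0}^{2π} ∫_{0}^{π} ∫_{3}^{4} (ρ) · ρ^2 sin(φ) dρ dφ dθ.

Inner (ρ): 175sin(φ)/4.
Middle (φ): 175/2.
Outer (θ): 175π.

Therefore the triple integral equals 175π.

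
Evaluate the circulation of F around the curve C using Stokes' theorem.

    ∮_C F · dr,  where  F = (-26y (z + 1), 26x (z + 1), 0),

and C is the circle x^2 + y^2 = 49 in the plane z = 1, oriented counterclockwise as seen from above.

Let S be the flat disk x^2 + y^2 ≤ 49 in the plane z = 1, with upward unit normal n̂ = ẑ. By Stokes' theorem,

    ∮_C F · dr = ∬_S (∇ × F) · n̂ dS = ∬_D (curl F)_z dA,

where D is the disk x^2 + y^2 ≤ 49.

Compute the curl of F = (-26y (z + 1), 26x (z + 1), 0):
    (∇ × F)_x = ∂F_z/∂y - ∂F_y/∂z = -26x,
    (∇ × F)_y = ∂F_x/∂z - ∂F_z/∂x = -26y,
    (∇ × F)_z = ∂F_y/∂x - ∂F_x/∂y = 52z + 52.

On z = 1, (curl F)_z = 104.

Convert to polar (x = r cos θ, y = r sin θ, dA = r dr dθ); the integrand becomes 104, so

    ∬_D (curl F)_z dA = ∫_0^{2π} ∫_0^{7} (104) · r dr dθ.

Inner (r from 0 to 7): 2548.
Outer (θ from 0 to 2π): 5096π.

Therefore ∮_C F · dr = 5096π.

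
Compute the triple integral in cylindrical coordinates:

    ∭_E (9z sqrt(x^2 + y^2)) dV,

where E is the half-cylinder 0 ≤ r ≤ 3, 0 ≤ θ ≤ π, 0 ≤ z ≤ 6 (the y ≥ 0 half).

In cylindrical coordinates, x = r cos(θ), y = r sin(θ), z = z, and dV = r dr dθ dz.

The integrand becomes 9r z, so

    ∭_E (9z sqrt(x^2 + y^2)) dV = ∫_{0}^{π} ∫_{0}^{3} ∫_{0}^{6} (9r z) · r dz dr dθ.

Inner (z): 162r^2.
Middle (r from 0 to 3): 1458.
Outer (θ): 1458π.

Therefore the triple integral equals 1458π.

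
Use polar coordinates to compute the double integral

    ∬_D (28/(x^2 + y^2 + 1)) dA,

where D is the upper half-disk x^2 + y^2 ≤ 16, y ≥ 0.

The region D is 0 ≤ r ≤ 4, 0 ≤ θ ≤ π in polar coordinates, where x = r cos(θ), y = r sin(θ), and dA = r dr dθ.

Under the substitution, the integrand becomes 28/(r^2 + 1), so

    ∬_D (28/(x^2 + y^2 + 1)) dA = ∫_{0}^{π} ∫_{0}^{4} (28/(r^2 + 1)) · r dr dθ.

Inner integral (in r): ∫_{0}^{4} (28/(r^2 + 1)) · r dr = log(168377826559400929).

Outer integral (in θ): ∫_{0}^{π} (log(168377826559400929)) dθ = log(168377826559400929^π).

Therefore ∬_D (28/(x^2 + y^2 + 1)) dA = log(168377826559400929^π).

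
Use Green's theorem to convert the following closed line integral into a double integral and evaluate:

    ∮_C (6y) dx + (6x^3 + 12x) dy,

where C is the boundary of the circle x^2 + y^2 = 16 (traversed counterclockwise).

Green's theorem converts the closed line integral into a double integral over the enclosed region D:

    ∮_C P dx + Q dy = ∬_D (∂Q/∂x - ∂P/∂y) dA.

Here P = 6y, Q = 6x^3 + 12x, so

    ∂Q/∂x = 18x^2 + 12,    ∂P/∂y = 6,
    ∂Q/∂x - ∂P/∂y = 18x^2 + 6.

D is the region x^2 + y^2 ≤ 16. Evaluating the double integral:

In polar coordinates (x = r cos θ, y = r sin θ, dA = r dr dθ) the integrand becomes 18r^2cos(θ)^2 + 6, so

    ∬_D (18x^2 + 6) dA = ∫_0^{2π} ∫_0^{4} (18r^2cos(θ)^2 + 6) · r dr dθ.

Inner (r from 0 to 4): 1152cos(θ)^2 + 48.
Outer (θ from 0 to 2π): 1248π.

Therefore ∮_C P dx + Q dy = 1248π.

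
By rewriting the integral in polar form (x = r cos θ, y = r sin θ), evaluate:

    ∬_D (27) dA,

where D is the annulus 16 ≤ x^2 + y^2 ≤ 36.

The region D is 4 ≤ r ≤ 6, 0 ≤ θ ≤ 2π in polar coordinates, where x = r cos(θ), y = r sin(θ), and dA = r dr dθ.

Under the substitution, the integrand becomes 27, so

    ∬_D (27) dA = ∫_{0}^{2π} ∫_{4}^{6} (27) · r dr dθ.

Inner integral (in r): ∫_{4}^{6} (27) · r dr = 270.

Outer integral (in θ): ∫_{0}^{2π} (270) dθ = 540π.

Therefore ∬_D (27) dA = 540π.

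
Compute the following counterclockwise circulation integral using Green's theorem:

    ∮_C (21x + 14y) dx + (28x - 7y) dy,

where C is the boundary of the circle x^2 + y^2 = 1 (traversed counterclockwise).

Green's theorem converts the closed line integral into a double integral over the enclosed region D:

    ∮_C P dx + Q dy = ∬_D (∂Q/∂x - ∂P/∂y) dA.

Here P = 21x + 14y, Q = 28x - 7y, so

    ∂Q/∂x = 28,    ∂P/∂y = 14,
    ∂Q/∂x - ∂P/∂y = 14.

D is the region x^2 + y^2 ≤ 1. Evaluating the double integral:

In polar coordinates (x = r cos θ, y = r sin θ, dA = r dr dθ) the integrand becomes 14, so

    ∬_D (14) dA = ∫_0^{2π} ∫_0^{1} (14) · r dr dθ.

Inner (r from 0 to 1): 7.
Outer (θ from 0 to 2π): 14π.

Therefore ∮_C P dx + Q dy = 14π.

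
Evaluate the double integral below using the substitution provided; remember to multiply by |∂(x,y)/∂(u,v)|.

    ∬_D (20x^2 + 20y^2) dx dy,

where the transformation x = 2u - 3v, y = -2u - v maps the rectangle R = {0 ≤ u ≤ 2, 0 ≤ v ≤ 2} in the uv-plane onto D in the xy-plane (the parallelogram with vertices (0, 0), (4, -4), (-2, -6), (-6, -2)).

Compute the Jacobian determinant of (x, y) with respect to (u, v):

    ∂(x,y)/∂(u,v) = | 2  -3 | = (2)(-1) - (-3)(-2) = -8.
                   | -2  -1 |

Its absolute value is |J| = 8 (the area scaling factor).

Substituting x = 2u - 3v, y = -2u - v into the integrand,

    20x^2 + 20y^2 → 160u^2 - 160u v + 200v^2,

so the integral becomes

    ∬_R (160u^2 - 160u v + 200v^2) · |J| du dv = ∫_0^2 ∫_0^2 (1280u^2 - 1280u v + 1600v^2) dv du.

Inner (v): 2560u^2 - 2560u + 12800/3.
Outer (u): 10240.

Therefore ∬_D (20x^2 + 20y^2) dx dy = 10240.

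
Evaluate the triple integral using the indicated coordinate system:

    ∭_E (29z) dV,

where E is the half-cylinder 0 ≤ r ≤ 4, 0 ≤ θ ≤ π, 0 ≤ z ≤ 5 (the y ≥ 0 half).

In cylindrical coordinates, x = r cos(θ), y = r sin(θ), z = z, and dV = r dr dθ dz.

The integrand becomes 29z, so

    ∭_E (29z) dV = ∫_{0}^{π} ∫_{0}^{4} ∫_{0}^{5} (29z) · r dz dr dθ.

Inner (z): 725r/2.
Middle (r from 0 to 4): 2900.
Outer (θ): 2900π.

Therefore the triple integral equals 2900π.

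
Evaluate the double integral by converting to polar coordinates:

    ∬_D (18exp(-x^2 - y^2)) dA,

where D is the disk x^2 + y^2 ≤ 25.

The region D is 0 ≤ r ≤ 5, 0 ≤ θ ≤ 2π in polar coordinates, where x = r cos(θ), y = r sin(θ), and dA = r dr dθ.

Under the substitution, the integrand becomes 18exp(-r^2), so

    ∬_D (18exp(-x^2 - y^2)) dA = ∫_{0}^{2π} ∫_{0}^{5} (18exp(-r^2)) · r dr dθ.

Inner integral (in r): ∫_{0}^{5} (18exp(-r^2)) · r dr = 9 - 9exp(-25).

Outer integral (in θ): ∫_{0}^{2π} (9 - 9exp(-25)) dθ = -18π exp(-25) + 18π.

Therefore ∬_D (18exp(-x^2 - y^2)) dA = -18π exp(-25) + 18π.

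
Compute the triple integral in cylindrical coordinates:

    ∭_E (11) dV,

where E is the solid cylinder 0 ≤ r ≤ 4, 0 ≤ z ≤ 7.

In cylindrical coordinates, x = r cos(θ), y = r sin(θ), z = z, and dV = r dr dθ dz.

The integrand becomes 11, so

    ∭_E (11) dV = ∫_{0}^{2π} ∫_{0}^{4} ∫_{0}^{7} (11) · r dz dr dθ.

Inner (z): 77r.
Middle (r from 0 to 4): 616.
Outer (θ): 1232π.

Therefore the triple integral equals 1232π.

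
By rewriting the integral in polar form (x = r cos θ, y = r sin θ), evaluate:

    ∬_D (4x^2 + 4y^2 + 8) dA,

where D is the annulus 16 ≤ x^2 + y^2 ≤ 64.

The region D is 4 ≤ r ≤ 8, 0 ≤ θ ≤ 2π in polar coordinates, where x = r cos(θ), y = r sin(θ), and dA = r dr dθ.

Under the substitution, the integrand becomes 4r^2 + 8, so

    ∬_D (4x^2 + 4y^2 + 8) dA = ∫_{0}^{2π} ∫_{4}^{8} (4r^2 + 8) · r dr dθ.

Inner integral (in r): ∫_{4}^{8} (4r^2 + 8) · r dr = 4032.

Outer integral (in θ): ∫_{0}^{2π} (4032) dθ = 8064π.

Therefore ∬_D (4x^2 + 4y^2 + 8) dA = 8064π.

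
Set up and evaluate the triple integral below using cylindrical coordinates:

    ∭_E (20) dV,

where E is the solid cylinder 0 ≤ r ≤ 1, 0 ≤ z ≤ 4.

In cylindrical coordinates, x = r cos(θ), y = r sin(θ), z = z, and dV = r dr dθ dz.

The integrand becomes 20, so

    ∭_E (20) dV = ∫_{0}^{2π} ∫_{0}^{1} ∫_{0}^{4} (20) · r dz dr dθ.

Inner (z): 80r.
Middle (r from 0 to 1): 40.
Outer (θ): 80π.

Therefore the triple integral equals 80π.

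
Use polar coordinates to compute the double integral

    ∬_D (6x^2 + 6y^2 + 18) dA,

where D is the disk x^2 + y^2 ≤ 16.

The region D is 0 ≤ r ≤ 4, 0 ≤ θ ≤ 2π in polar coordinates, where x = r cos(θ), y = r sin(θ), and dA = r dr dθ.

Under the substitution, the integrand becomes 6r^2 + 18, so

    ∬_D (6x^2 + 6y^2 + 18) dA = ∫_{0}^{2π} ∫_{0}^{4} (6r^2 + 18) · r dr dθ.

Inner integral (in r): ∫_{0}^{4} (6r^2 + 18) · r dr = 528.

Outer integral (in θ): ∫_{0}^{2π} (528) dθ = 1056π.

Therefore ∬_D (6x^2 + 6y^2 + 18) dA = 1056π.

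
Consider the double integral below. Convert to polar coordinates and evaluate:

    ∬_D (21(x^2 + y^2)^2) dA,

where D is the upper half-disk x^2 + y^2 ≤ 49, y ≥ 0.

The region D is 0 ≤ r ≤ 7, 0 ≤ θ ≤ π in polar coordinates, where x = r cos(θ), y = r sin(θ), and dA = r dr dθ.

Under the substitution, the integrand becomes 21r^4, so

    ∬_D (21(x^2 + y^2)^2) dA = ∫_{0}^{π} ∫_{0}^{7} (21r^4) · r dr dθ.

Inner integral (in r): ∫_{0}^{7} (21r^4) · r dr = 823543/2.

Outer integral (in θ): ∫_{0}^{π} (823543/2) dθ = 823543π/2.

Therefore ∬_D (21(x^2 + y^2)^2) dA = 823543π/2.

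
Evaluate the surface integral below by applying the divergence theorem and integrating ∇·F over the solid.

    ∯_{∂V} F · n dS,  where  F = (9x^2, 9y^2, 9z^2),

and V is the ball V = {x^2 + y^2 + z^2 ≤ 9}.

By the divergence theorem,

    ∯_{∂V} F · n dS = ∭_V (∇ · F) dV.

Compute the divergence:
    ∇ · F = ∂F_x/∂x + ∂F_y/∂y + ∂F_z/∂z = 18x + 18y + 18z.

In spherical coordinates, x = ρ sin(φ) cos(θ), y = ρ sin(φ) sin(θ), z = ρ cos(φ), dV = ρ^2 sin(φ) dρ dφ dθ, with 0 ≤ ρ ≤ 3, 0 ≤ φ ≤ π, 0 ≤ θ ≤ 2π.

The integrand, after substitution and multiplying by the volume element, becomes (18ρ (sqrt(2)sin(φ)sin(θ + π/4) + cos(φ))) · ρ^2 sin(φ), so

    ∭_V (∇·F) dV = ∫_0^{2π} ∫_0^{π} ∫_0^{3} (18ρ (sqrt(2)sin(φ)sin(θ + π/4) + cos(φ))) · ρ^2 sin(φ) dρ dφ dθ.

Inner (ρ from 0 to 3): 729(sqrt(2)sin(φ)sin(θ + π/4) + cos(φ))sin(φ)/2.
Middle (φ from 0 to π): 729sqrt(2)π sin(θ + π/4)/4.
Outer (θ from 0 to 2π): 0.

Therefore ∯_{∂V} F · n dS = 0.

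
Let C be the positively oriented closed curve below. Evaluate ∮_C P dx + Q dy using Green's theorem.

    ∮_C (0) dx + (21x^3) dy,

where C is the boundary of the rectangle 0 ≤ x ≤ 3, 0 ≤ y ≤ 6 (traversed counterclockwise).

Green's theorem converts the closed line integral into a double integral over the enclosed region D:

    ∮_C P dx + Q dy = ∬_D (∂Q/∂x - ∂P/∂y) dA.

Here P = 0, Q = 21x^3, so

    ∂Q/∂x = 63x^2,    ∂P/∂y = 0,
    ∂Q/∂x - ∂P/∂y = 63x^2.

D is the region 0 ≤ x ≤ 3, 0 ≤ y ≤ 6. Evaluating the double integral:

    ∬_D (63x^2) dA = ∫_0^{3} ∫_0^{6} (63x^2) dy dx.

Inner (y from 0 to 6): 378x^2.
Outer (x from 0 to 3): 3402.

Therefore ∮_C P dx + Q dy = 3402.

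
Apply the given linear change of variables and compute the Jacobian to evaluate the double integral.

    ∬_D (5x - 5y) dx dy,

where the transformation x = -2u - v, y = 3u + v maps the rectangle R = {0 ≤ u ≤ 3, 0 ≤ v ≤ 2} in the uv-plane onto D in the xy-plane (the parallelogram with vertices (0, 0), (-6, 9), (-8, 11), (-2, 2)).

Compute the Jacobian determinant of (x, y) with respect to (u, v):

    ∂(x,y)/∂(u,v) = | -2  -1 | = (-2)(1) - (-1)(3) = 1.
                   | 3  1 |

Its absolute value is |J| = 1 (the area scaling factor).

Substituting x = -2u - v, y = 3u + v into the integrand,

    5x - 5y → -25u - 10v,

so the integral becomes

    ∬_R (-25u - 10v) · |J| du dv = ∫_0^3 ∫_0^2 (-25u - 10v) dv du.

Inner (v): -50u - 20.
Outer (u): -285.

Therefore ∬_D (5x - 5y) dx dy = -285.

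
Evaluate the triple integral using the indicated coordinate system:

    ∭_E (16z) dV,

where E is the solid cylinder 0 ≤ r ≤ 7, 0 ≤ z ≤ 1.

In cylindrical coordinates, x = r cos(θ), y = r sin(θ), z = z, and dV = r dr dθ dz.

The integrand becomes 16z, so

    ∭_E (16z) dV = ∫_{0}^{2π} ∫_{0}^{7} ∫_{0}^{1} (16z) · r dz dr dθ.

Inner (z): 8r.
Middle (r from 0 to 7): 196.
Outer (θ): 392π.

Therefore the triple integral equals 392π.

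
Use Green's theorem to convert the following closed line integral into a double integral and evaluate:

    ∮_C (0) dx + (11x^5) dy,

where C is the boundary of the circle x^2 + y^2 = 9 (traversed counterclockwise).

Green's theorem converts the closed line integral into a double integral over the enclosed region D:

    ∮_C P dx + Q dy = ∬_D (∂Q/∂x - ∂P/∂y) dA.

Here P = 0, Q = 11x^5, so

    ∂Q/∂x = 55x^4,    ∂P/∂y = 0,
    ∂Q/∂x - ∂P/∂y = 55x^4.

D is the region x^2 + y^2 ≤ 9. Evaluating the double integral:

In polar coordinates (x = r cos θ, y = r sin θ, dA = r dr dθ) the integrand becomes 55r^4cos(θ)^4, so

    ∬_D (55x^4) dA = ∫_0^{2π} ∫_0^{3} (55r^4cos(θ)^4) · r dr dθ.

Inner (r from 0 to 3): 13365cos(θ)^4/2.
Outer (θ from 0 to 2π): 40095π/8.

Therefore ∮_C P dx + Q dy = 40095π/8.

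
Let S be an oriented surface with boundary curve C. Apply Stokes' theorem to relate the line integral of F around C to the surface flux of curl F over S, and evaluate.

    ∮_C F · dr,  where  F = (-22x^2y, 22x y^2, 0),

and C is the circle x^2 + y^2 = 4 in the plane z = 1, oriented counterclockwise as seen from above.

Let S be the flat disk x^2 + y^2 ≤ 4 in the plane z = 1, with upward unit normal n̂ = ẑ. By Stokes' theorem,

    ∮_C F · dr = ∬_S (∇ × F) · n̂ dS = ∬_D (curl F)_z dA,

where D is the disk x^2 + y^2 ≤ 4.

Compute the curl of F = (-22x^2y, 22x y^2, 0):
    (∇ × F)_x = ∂F_z/∂y - ∂F_y/∂z = 0,
    (∇ × F)_y = ∂F_x/∂z - ∂F_z/∂x = 0,
    (∇ × F)_z = ∂F_y/∂x - ∂F_x/∂y = 22x^2 + 22y^2.

On z = 1, (curl F)_z = 22x^2 + 22y^2.

Convert to polar (x = r cos θ, y = r sin θ, dA = r dr dθ); the integrand becomes 22r^2, so

    ∬_D (curl F)_z dA = ∫_0^{2π} ∫_0^{2} (22r^2) · r dr dθ.

Inner (r from 0 to 2): 88.
Outer (θ from 0 to 2π): 176π.

Therefore ∮_C F · dr = 176π.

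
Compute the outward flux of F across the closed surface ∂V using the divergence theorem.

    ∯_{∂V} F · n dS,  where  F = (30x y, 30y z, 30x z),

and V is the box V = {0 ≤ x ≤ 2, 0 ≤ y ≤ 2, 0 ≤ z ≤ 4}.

By the divergence theorem,

    ∯_{∂V} F · n dS = ∭_V (∇ · F) dV.

Compute the divergence:
    ∇ · F = ∂F_x/∂x + ∂F_y/∂y + ∂F_z/∂z = 30y + 30z + 30x = 30x + 30y + 30z.

V is a rectangular box, so dV = dx dy dz with 0 ≤ x ≤ 2, 0 ≤ y ≤ 2, 0 ≤ z ≤ 4.

Integrate (30x + 30y + 30z) over V as an iterated integral:

    ∭_V (∇·F) dV = ∫_0^{2} ∫_0^{2} ∫_0^{4} (30x + 30y + 30z) dz dy dx.

Inner (z from 0 to 4): 120x + 120y + 240.
Middle (y from 0 to 2): 240x + 720.
Outer (x from 0 to 2): 1920.

Therefore ∯_{∂V} F · n dS = 1920.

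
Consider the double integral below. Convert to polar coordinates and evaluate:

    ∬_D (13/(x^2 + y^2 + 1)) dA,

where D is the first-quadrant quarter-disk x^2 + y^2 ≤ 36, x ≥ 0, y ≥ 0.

The region D is 0 ≤ r ≤ 6, 0 ≤ θ ≤ π/2 in polar coordinates, where x = r cos(θ), y = r sin(θ), and dA = r dr dθ.

Under the substitution, the integrand becomes 13/(r^2 + 1), so

    ∬_D (13/(x^2 + y^2 + 1)) dA = ∫_{0}^{π/2} ∫_{0}^{6} (13/(r^2 + 1)) · r dr dθ.

Inner integral (in r): ∫_{0}^{6} (13/(r^2 + 1)) · r dr = 13log(37)/2.

Outer integral (in θ): ∫_{0}^{π/2} (13log(37)/2) dθ = 13π log(37)/4.

Therefore ∬_D (13/(x^2 + y^2 + 1)) dA = 13π log(37)/4.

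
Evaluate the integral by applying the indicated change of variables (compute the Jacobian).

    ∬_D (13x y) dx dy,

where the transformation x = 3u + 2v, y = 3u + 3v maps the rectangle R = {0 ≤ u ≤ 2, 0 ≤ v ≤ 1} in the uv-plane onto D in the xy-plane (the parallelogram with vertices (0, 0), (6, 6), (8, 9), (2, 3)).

Compute the Jacobian determinant of (x, y) with respect to (u, v):

    ∂(x,y)/∂(u,v) = | 3  2 | = (3)(3) - (2)(3) = 3.
                   | 3  3 |

Its absolute value is |J| = 3 (the area scaling factor).

Substituting x = 3u + 2v, y = 3u + 3v into the integrand,

    13x y → 117u^2 + 195u v + 78v^2,

so the integral becomes

    ∬_R (117u^2 + 195u v + 78v^2) · |J| du dv = ∫_0^2 ∫_0^1 (351u^2 + 585u v + 234v^2) dv du.

Inner (v): 351u^2 + 585u/2 + 78.
Outer (u): 1677.

Therefore ∬_D (13x y) dx dy = 1677.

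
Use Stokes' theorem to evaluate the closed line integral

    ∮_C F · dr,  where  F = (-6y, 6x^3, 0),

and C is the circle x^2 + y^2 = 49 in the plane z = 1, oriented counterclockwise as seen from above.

Let S be the flat disk x^2 + y^2 ≤ 49 in the plane z = 1, with upward unit normal n̂ = ẑ. By Stokes' theorem,

    ∮_C F · dr = ∬_S (∇ × F) · n̂ dS = ∬_D (curl F)_z dA,

where D is the disk x^2 + y^2 ≤ 49.

Compute the curl of F = (-6y, 6x^3, 0):
    (∇ × F)_x = ∂F_z/∂y - ∂F_y/∂z = 0,
    (∇ × F)_y = ∂F_x/∂z - ∂F_z/∂x = 0,
    (∇ × F)_z = ∂F_y/∂x - ∂F_x/∂y = 18x^2 + 6.

On z = 1, (curl F)_z = 18x^2 + 6.

Convert to polar (x = r cos θ, y = r sin θ, dA = r dr dθ); the integrand becomes 18r^2cos(θ)^2 + 6, so

    ∬_D (curl F)_z dA = ∫_0^{2π} ∫_0^{7} (18r^2cos(θ)^2 + 6) · r dr dθ.

Inner (r from 0 to 7): 21609cos(θ)^2/2 + 147.
Outer (θ from 0 to 2π): 22197π/2.

Therefore ∮_C F · dr = 22197π/2.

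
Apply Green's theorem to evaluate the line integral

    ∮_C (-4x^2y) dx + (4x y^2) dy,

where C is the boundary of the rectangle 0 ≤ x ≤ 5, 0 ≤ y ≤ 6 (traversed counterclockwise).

Green's theorem converts the closed line integral into a double integral over the enclosed region D:

    ∮_C P dx + Q dy = ∬_D (∂Q/∂x - ∂P/∂y) dA.

Here P = -4x^2y, Q = 4x y^2, so

    ∂Q/∂x = 4y^2,    ∂P/∂y = -4x^2,
    ∂Q/∂x - ∂P/∂y = 4x^2 + 4y^2.

D is the region 0 ≤ x ≤ 5, 0 ≤ y ≤ 6. Evaluating the double integral:

    ∬_D (4x^2 + 4y^2) dA = ∫_0^{5} ∫_0^{6} (4x^2 + 4y^2) dy dx.

Inner (y from 0 to 6): 24x^2 + 288.
Outer (x from 0 to 5): 2440.

Therefore ∮_C P dx + Q dy = 2440.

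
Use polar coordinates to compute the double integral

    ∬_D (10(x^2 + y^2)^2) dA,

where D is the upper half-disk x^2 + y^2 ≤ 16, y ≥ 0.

The region D is 0 ≤ r ≤ 4, 0 ≤ θ ≤ π in polar coordinates, where x = r cos(θ), y = r sin(θ), and dA = r dr dθ.

Under the substitution, the integrand becomes 10r^4, so

    ∬_D (10(x^2 + y^2)^2) dA = ∫_{0}^{π} ∫_{0}^{4} (10r^4) · r dr dθ.

Inner integral (in r): ∫_{0}^{4} (10r^4) · r dr = 20480/3.

Outer integral (in θ): ∫_{0}^{π} (20480/3) dθ = 20480π/3.

Therefore ∬_D (10(x^2 + y^2)^2) dA = 20480π/3.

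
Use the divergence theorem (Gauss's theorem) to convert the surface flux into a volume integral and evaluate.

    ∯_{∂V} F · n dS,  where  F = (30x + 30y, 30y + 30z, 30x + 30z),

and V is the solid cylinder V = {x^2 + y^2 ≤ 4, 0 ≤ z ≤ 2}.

By the divergence theorem,

    ∯_{∂V} F · n dS = ∭_V (∇ · F) dV.

Compute the divergence:
    ∇ · F = ∂F_x/∂x + ∂F_y/∂y + ∂F_z/∂z = 30 + 30 + 30 = 90.

In cylindrical coordinates, x = r cos(θ), y = r sin(θ), z = z, dV = r dr dθ dz, with 0 ≤ r ≤ 2, 0 ≤ θ ≤ 2π, 0 ≤ z ≤ 2.

The integrand, after substitution and multiplying by the volume element, becomes (90) · r, so

    ∭_V (∇·F) dV = ∫_0^{2π} ∫_0^{2} ∫_0^{2} (90) · r dz dr dθ.

Inner (z from 0 to 2): 180r.
Middle (r from 0 to 2): 360.
Outer (θ from 0 to 2π): 720π.

Therefore ∯_{∂V} F · n dS = 720π.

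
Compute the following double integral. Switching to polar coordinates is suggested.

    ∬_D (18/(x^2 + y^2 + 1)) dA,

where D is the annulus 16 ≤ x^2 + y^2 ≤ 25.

The region D is 4 ≤ r ≤ 5, 0 ≤ θ ≤ 2π in polar coordinates, where x = r cos(θ), y = r sin(θ), and dA = r dr dθ.

Under the substitution, the integrand becomes 18/(r^2 + 1), so

    ∬_D (18/(x^2 + y^2 + 1)) dA = ∫_{0}^{2π} ∫_{4}^{5} (18/(r^2 + 1)) · r dr dθ.

Inner integral (in r): ∫_{4}^{5} (18/(r^2 + 1)) · r dr = log(5429503678976/118587876497).

Outer integral (in θ): ∫_{0}^{2π} (log(5429503678976/118587876497)) dθ = log((5429503678976/118587876497)^(2π)).

Therefore ∬_D (18/(x^2 + y^2 + 1)) dA = log((5429503678976/118587876497)^(2π)).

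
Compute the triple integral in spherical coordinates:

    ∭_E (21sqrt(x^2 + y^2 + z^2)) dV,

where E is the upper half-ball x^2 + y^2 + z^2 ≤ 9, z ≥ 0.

In spherical coordinates, x = ρ sin(φ) cos(θ), y = ρ sin(φ) sin(θ), z = ρ cos(φ), and dV = ρ^2 sin(φ) dρ dφ dθ.

The integrand becomes 21ρ, so

    ∭_E (21sqrt(x^2 + y^2 + z^2)) dV = ∫_{0}^{2π} ∫_{0}^{π/2} ∫_{0}^{3} (21ρ) · ρ^2 sin(φ) dρ dφ dθ.

Inner (ρ): 1701sin(φ)/4.
Middle (φ): 1701/4.
Outer (θ): 1701π/2.

Therefore the triple integral equals 1701π/2.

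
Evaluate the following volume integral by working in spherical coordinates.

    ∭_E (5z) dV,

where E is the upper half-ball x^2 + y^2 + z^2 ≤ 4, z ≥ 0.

In spherical coordinates, x = ρ sin(φ) cos(θ), y = ρ sin(φ) sin(θ), z = ρ cos(φ), and dV = ρ^2 sin(φ) dρ dφ dθ.

The integrand becomes 5ρ cos(φ), so

    ∭_E (5z) dV = ∫_{0}^{2π} ∫_{0}^{π/2} ∫_{0}^{2} (5ρ cos(φ)) · ρ^2 sin(φ) dρ dφ dθ.

Inner (ρ): 10sin(2φ).
Middle (φ): 10.
Outer (θ): 20π.

Therefore the triple integral equals 20π.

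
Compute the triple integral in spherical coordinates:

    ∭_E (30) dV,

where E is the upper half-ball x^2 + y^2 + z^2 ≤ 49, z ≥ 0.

In spherical coordinates, x = ρ sin(φ) cos(θ), y = ρ sin(φ) sin(θ), z = ρ cos(φ), and dV = ρ^2 sin(φ) dρ dφ dθ.

The integrand becomes 30, so

    ∭_E (30) dV = ∫_{0}^{2π} ∫_{0}^{π/2} ∫_{0}^{7} (30) · ρ^2 sin(φ) dρ dφ dθ.

Inner (ρ): 3430sin(φ).
Middle (φ): 3430.
Outer (θ): 6860π.

Therefore the triple integral equals 6860π.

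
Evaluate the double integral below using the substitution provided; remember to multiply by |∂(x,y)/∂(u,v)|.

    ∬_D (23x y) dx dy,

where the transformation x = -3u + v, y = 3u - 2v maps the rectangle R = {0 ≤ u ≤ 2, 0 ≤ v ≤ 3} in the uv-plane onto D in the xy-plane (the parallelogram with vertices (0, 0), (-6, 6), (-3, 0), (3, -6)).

Compute the Jacobian determinant of (x, y) with respect to (u, v):

    ∂(x,y)/∂(u,v) = | -3  1 | = (-3)(-2) - (1)(3) = 3.
                   | 3  -2 |

Its absolute value is |J| = 3 (the area scaling factor).

Substituting x = -3u + v, y = 3u - 2v into the integrand,

    23x y → -207u^2 + 207u v - 46v^2,

so the integral becomes

    ∬_R (-207u^2 + 207u v - 46v^2) · |J| du dv = ∫_0^2 ∫_0^3 (-621u^2 + 621u v - 138v^2) dv du.

Inner (v): -1863u^2 + 5589u/2 - 1242.
Outer (u): -1863.

Therefore ∬_D (23x y) dx dy = -1863.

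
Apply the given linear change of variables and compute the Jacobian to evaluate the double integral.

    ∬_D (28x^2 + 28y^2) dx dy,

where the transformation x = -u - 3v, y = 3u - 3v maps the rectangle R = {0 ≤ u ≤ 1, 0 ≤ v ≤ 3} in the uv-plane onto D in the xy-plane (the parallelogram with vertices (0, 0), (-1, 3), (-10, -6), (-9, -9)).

Compute the Jacobian determinant of (x, y) with respect to (u, v):

    ∂(x,y)/∂(u,v) = | -1  -3 | = (-1)(-3) - (-3)(3) = 12.
                   | 3  -3 |

Its absolute value is |J| = 12 (the area scaling factor).

Substituting x = -u - 3v, y = 3u - 3v into the integrand,

    28x^2 + 28y^2 → 280u^2 - 336u v + 504v^2,

so the integral becomes

    ∬_R (280u^2 - 336u v + 504v^2) · |J| du dv = ∫_0^1 ∫_0^3 (3360u^2 - 4032u v + 6048v^2) dv du.

Inner (v): 10080u^2 - 18144u + 54432.
Outer (u): 48720.

Therefore ∬_D (28x^2 + 28y^2) dx dy = 48720.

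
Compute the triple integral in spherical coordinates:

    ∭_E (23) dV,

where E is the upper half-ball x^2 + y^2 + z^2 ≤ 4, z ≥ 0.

In spherical coordinates, x = ρ sin(φ) cos(θ), y = ρ sin(φ) sin(θ), z = ρ cos(φ), and dV = ρ^2 sin(φ) dρ dφ dθ.

The integrand becomes 23, so

    ∭_E (23) dV = ∫_{0}^{2π} ∫_{0}^{π/2} ∫_{0}^{2} (23) · ρ^2 sin(φ) dρ dφ dθ.

Inner (ρ): 184sin(φ)/3.
Middle (φ): 184/3.
Outer (θ): 368π/3.

Therefore the triple integral equals 368π/3.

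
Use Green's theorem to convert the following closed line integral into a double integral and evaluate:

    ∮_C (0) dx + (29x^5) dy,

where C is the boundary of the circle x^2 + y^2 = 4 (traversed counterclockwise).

Green's theorem converts the closed line integral into a double integral over the enclosed region D:

    ∮_C P dx + Q dy = ∬_D (∂Q/∂x - ∂P/∂y) dA.

Here P = 0, Q = 29x^5, so

    ∂Q/∂x = 145x^4,    ∂P/∂y = 0,
    ∂Q/∂x - ∂P/∂y = 145x^4.

D is the region x^2 + y^2 ≤ 4. Evaluating the double integral:

In polar coordinates (x = r cos θ, y = r sin θ, dA = r dr dθ) the integrand becomes 145r^4cos(θ)^4, so

    ∬_D (145x^4) dA = ∫_0^{2π} ∫_0^{2} (145r^4cos(θ)^4) · r dr dθ.

Inner (r from 0 to 2): 4640cos(θ)^4/3.
Outer (θ from 0 to 2π): 1160π.

Therefore ∮_C P dx + Q dy = 1160π.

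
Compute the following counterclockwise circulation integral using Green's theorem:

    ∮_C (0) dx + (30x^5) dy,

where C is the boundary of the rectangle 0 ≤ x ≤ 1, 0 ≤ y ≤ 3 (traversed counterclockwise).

Green's theorem converts the closed line integral into a double integral over the enclosed region D:

    ∮_C P dx + Q dy = ∬_D (∂Q/∂x - ∂P/∂y) dA.

Here P = 0, Q = 30x^5, so

    ∂Q/∂x = 150x^4,    ∂P/∂y = 0,
    ∂Q/∂x - ∂P/∂y = 150x^4.

D is the region 0 ≤ x ≤ 1, 0 ≤ y ≤ 3. Evaluating the double integral:

    ∬_D (150x^4) dA = ∫_0^{1} ∫_0^{3} (150x^4) dy dx.

Inner (y from 0 to 3): 450x^4.
Outer (x from 0 to 1): 90.

Therefore ∮_C P dx + Q dy = 90.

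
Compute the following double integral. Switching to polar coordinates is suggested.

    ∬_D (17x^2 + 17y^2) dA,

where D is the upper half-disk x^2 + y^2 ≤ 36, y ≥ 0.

The region D is 0 ≤ r ≤ 6, 0 ≤ θ ≤ π in polar coordinates, where x = r cos(θ), y = r sin(θ), and dA = r dr dθ.

Under the substitution, the integrand becomes 17r^2, so

    ∬_D (17x^2 + 17y^2) dA = ∫_{0}^{π} ∫_{0}^{6} (17r^2) · r dr dθ.

Inner integral (in r): ∫_{0}^{6} (17r^2) · r dr = 5508.

Outer integral (in θ): ∫_{0}^{π} (5508) dθ = 5508π.

Therefore ∬_D (17x^2 + 17y^2) dA = 5508π.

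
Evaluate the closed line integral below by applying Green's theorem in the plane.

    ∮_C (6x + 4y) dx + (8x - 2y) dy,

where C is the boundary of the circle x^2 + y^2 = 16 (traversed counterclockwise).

Green's theorem converts the closed line integral into a double integral over the enclosed region D:

    ∮_C P dx + Q dy = ∬_D (∂Q/∂x - ∂P/∂y) dA.

Here P = 6x + 4y, Q = 8x - 2y, so

    ∂Q/∂x = 8,    ∂P/∂y = 4,
    ∂Q/∂x - ∂P/∂y = 4.

D is the region x^2 + y^2 ≤ 16. Evaluating the double integral:

In polar coordinates (x = r cos θ, y = r sin θ, dA = r dr dθ) the integrand becomes 4, so

    ∬_D (4) dA = ∫_0^{2π} ∫_0^{4} (4) · r dr dθ.

Inner (r from 0 to 4): 32.
Outer (θ from 0 to 2π): 64π.

Therefore ∮_C P dx + Q dy = 64π.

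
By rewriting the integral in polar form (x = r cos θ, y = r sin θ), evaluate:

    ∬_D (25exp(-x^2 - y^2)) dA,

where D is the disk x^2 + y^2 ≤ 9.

The region D is 0 ≤ r ≤ 3, 0 ≤ θ ≤ 2π in polar coordinates, where x = r cos(θ), y = r sin(θ), and dA = r dr dθ.

Under the substitution, the integrand becomes 25exp(-r^2), so

    ∬_D (25exp(-x^2 - y^2)) dA = ∫_{0}^{2π} ∫_{0}^{3} (25exp(-r^2)) · r dr dθ.

Inner integral (in r): ∫_{0}^{3} (25exp(-r^2)) · r dr = 25/2 - 25exp(-9)/2.

Outer integral (in θ): ∫_{0}^{2π} (25/2 - 25exp(-9)/2) dθ = -25π exp(-9) + 25π.

Therefore ∬_D (25exp(-x^2 - y^2)) dA = -25π exp(-9) + 25π.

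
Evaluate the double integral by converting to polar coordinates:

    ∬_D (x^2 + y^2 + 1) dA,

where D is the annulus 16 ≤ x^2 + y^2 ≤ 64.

The region D is 4 ≤ r ≤ 8, 0 ≤ θ ≤ 2π in polar coordinates, where x = r cos(θ), y = r sin(θ), and dA = r dr dθ.

Under the substitution, the integrand becomes r^2 + 1, so

    ∬_D (x^2 + y^2 + 1) dA = ∫_{0}^{2π} ∫_{4}^{8} (r^2 + 1) · r dr dθ.

Inner integral (in r): ∫_{4}^{8} (r^2 + 1) · r dr = 984.

Outer integral (in θ): ∫_{0}^{2π} (984) dθ = 1968π.

Therefore ∬_D (x^2 + y^2 + 1) dA = 1968π.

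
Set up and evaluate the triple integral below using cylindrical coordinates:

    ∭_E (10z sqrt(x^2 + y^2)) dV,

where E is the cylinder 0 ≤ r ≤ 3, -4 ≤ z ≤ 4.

In cylindrical coordinates, x = r cos(θ), y = r sin(θ), z = z, and dV = r dr dθ dz.

The integrand becomes 10r z, so

    ∭_E (10z sqrt(x^2 + y^2)) dV = ∫_{0}^{2π} ∫_{0}^{3} ∫_{-4}^{4} (10r z) · r dz dr dθ.

Inner (z): 0.
Middle (r from 0 to 3): 0.
Outer (θ): 0.

Therefore the triple integral equals 0.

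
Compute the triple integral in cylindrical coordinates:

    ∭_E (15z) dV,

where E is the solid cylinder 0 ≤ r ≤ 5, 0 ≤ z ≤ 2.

In cylindrical coordinates, x = r cos(θ), y = r sin(θ), z = z, and dV = r dr dθ dz.

The integrand becomes 15z, so

    ∭_E (15z) dV = ∫_{0}^{2π} ∫_{0}^{5} ∫_{0}^{2} (15z) · r dz dr dθ.

Inner (z): 30r.
Middle (r from 0 to 5): 375.
Outer (θ): 750π.

Therefore the triple integral equals 750π.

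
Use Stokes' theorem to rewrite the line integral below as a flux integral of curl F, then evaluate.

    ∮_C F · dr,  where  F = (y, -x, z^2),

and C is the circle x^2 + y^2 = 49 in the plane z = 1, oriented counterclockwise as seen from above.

Let S be the flat disk x^2 + y^2 ≤ 49 in the plane z = 1, with upward unit normal n̂ = ẑ. By Stokes' theorem,

    ∮_C F · dr = ∬_S (∇ × F) · n̂ dS = ∬_D (curl F)_z dA,

where D is the disk x^2 + y^2 ≤ 49.

Compute the curl of F = (y, -x, z^2):
    (∇ × F)_x = ∂F_z/∂y - ∂F_y/∂z = 0,
    (∇ × F)_y = ∂F_x/∂z - ∂F_z/∂x = 0,
    (∇ × F)_z = ∂F_y/∂x - ∂F_x/∂y = -2.

On z = 1, (curl F)_z = -2.

Convert to polar (x = r cos θ, y = r sin θ, dA = r dr dθ); the integrand becomes -2, so

    ∬_D (curl F)_z dA = ∫_0^{2π} ∫_0^{7} (-2) · r dr dθ.

Inner (r from 0 to 7): -49.
Outer (θ from 0 to 2π): -98π.

Therefore ∮_C F · dr = -98π.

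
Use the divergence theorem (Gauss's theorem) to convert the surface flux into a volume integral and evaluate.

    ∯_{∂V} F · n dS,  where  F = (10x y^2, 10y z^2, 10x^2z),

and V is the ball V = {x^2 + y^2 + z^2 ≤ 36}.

By the divergence theorem,

    ∯_{∂V} F · n dS = ∭_V (∇ · F) dV.

Compute the divergence:
    ∇ · F = ∂F_x/∂x + ∂F_y/∂y + ∂F_z/∂z = 10y^2 + 10z^2 + 10x^2 = 10x^2 + 10y^2 + 10z^2.

In spherical coordinates, x = ρ sin(φ) cos(θ), y = ρ sin(φ) sin(θ), z = ρ cos(φ), dV = ρ^2 sin(φ) dρ dφ dθ, with 0 ≤ ρ ≤ 6, 0 ≤ φ ≤ π, 0 ≤ θ ≤ 2π.

The integrand, after substitution and multiplying by the volume element, becomes (10ρ^2) · ρ^2 sin(φ), so

    ∭_V (∇·F) dV = ∫_0^{2π} ∫_0^{π} ∫_0^{6} (10ρ^2) · ρ^2 sin(φ) dρ dφ dθ.

Inner (ρ from 0 to 6): 15552sin(φ).
Middle (φ from 0 to π): 31104.
Outer (θ from 0 to 2π): 62208π.

Therefore ∯_{∂V} F · n dS = 62208π.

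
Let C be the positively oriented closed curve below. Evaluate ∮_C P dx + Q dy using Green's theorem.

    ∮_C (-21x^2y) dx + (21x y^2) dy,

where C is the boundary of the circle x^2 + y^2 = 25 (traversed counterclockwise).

Green's theorem converts the closed line integral into a double integral over the enclosed region D:

    ∮_C P dx + Q dy = ∬_D (∂Q/∂x - ∂P/∂y) dA.

Here P = -21x^2y, Q = 21x y^2, so

    ∂Q/∂x = 21y^2,    ∂P/∂y = -21x^2,
    ∂Q/∂x - ∂P/∂y = 21x^2 + 21y^2.

D is the region x^2 + y^2 ≤ 25. Evaluating the double integral:

In polar coordinates (x = r cos θ, y = r sin θ, dA = r dr dθ) the integrand becomes 21r^2, so

    ∬_D (21x^2 + 21y^2) dA = ∫_0^{2π} ∫_0^{5} (21r^2) · r dr dθ.

Inner (r from 0 to 5): 13125/4.
Outer (θ from 0 to 2π): 13125π/2.

Therefore ∮_C P dx + Q dy = 13125π/2.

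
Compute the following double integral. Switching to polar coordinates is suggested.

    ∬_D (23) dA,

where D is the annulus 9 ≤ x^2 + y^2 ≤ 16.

The region D is 3 ≤ r ≤ 4, 0 ≤ θ ≤ 2π in polar coordinates, where x = r cos(θ), y = r sin(θ), and dA = r dr dθ.

Under the substitution, the integrand becomes 23, so

    ∬_D (23) dA = ∫_{0}^{2π} ∫_{3}^{4} (23) · r dr dθ.

Inner integral (in r): ∫_{3}^{4} (23) · r dr = 161/2.

Outer integral (in θ): ∫_{0}^{2π} (161/2) dθ = 161π.

Therefore ∬_D (23) dA = 161π.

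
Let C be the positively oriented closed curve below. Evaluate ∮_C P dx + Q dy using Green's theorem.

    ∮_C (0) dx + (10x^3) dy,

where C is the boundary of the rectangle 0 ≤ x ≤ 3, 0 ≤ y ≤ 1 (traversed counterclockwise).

Green's theorem converts the closed line integral into a double integral over the enclosed region D:

    ∮_C P dx + Q dy = ∬_D (∂Q/∂x - ∂P/∂y) dA.

Here P = 0, Q = 10x^3, so

    ∂Q/∂x = 30x^2,    ∂P/∂y = 0,
    ∂Q/∂x - ∂P/∂y = 30x^2.

D is the region 0 ≤ x ≤ 3, 0 ≤ y ≤ 1. Evaluating the double integral:

    ∬_D (30x^2) dA = ∫_0^{3} ∫_0^{1} (30x^2) dy dx.

Inner (y from 0 to 1): 30x^2.
Outer (x from 0 to 3): 270.

Therefore ∮_C P dx + Q dy = 270.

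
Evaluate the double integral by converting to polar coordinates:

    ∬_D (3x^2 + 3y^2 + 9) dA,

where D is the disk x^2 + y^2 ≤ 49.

The region D is 0 ≤ r ≤ 7, 0 ≤ θ ≤ 2π in polar coordinates, where x = r cos(θ), y = r sin(θ), and dA = r dr dθ.

Under the substitution, the integrand becomes 3r^2 + 9, so

    ∬_D (3x^2 + 3y^2 + 9) dA = ∫_{0}^{2π} ∫_{0}^{7} (3r^2 + 9) · r dr dθ.

Inner integral (in r): ∫_{0}^{7} (3r^2 + 9) · r dr = 8085/4.

Outer integral (in θ): ∫_{0}^{2π} (8085/4) dθ = 8085π/2.

Therefore ∬_D (3x^2 + 3y^2 + 9) dA = 8085π/2.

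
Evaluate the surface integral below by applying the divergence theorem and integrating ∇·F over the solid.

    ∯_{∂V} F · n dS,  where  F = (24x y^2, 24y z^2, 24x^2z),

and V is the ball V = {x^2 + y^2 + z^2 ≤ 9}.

By the divergence theorem,

    ∯_{∂V} F · n dS = ∭_V (∇ · F) dV.

Compute the divergence:
    ∇ · F = ∂F_x/∂x + ∂F_y/∂y + ∂F_z/∂z = 24y^2 + 24z^2 + 24x^2 = 24x^2 + 24y^2 + 24z^2.

In spherical coordinates, x = ρ sin(φ) cos(θ), y = ρ sin(φ) sin(θ), z = ρ cos(φ), dV = ρ^2 sin(φ) dρ dφ dθ, with 0 ≤ ρ ≤ 3, 0 ≤ φ ≤ π, 0 ≤ θ ≤ 2π.

The integrand, after substitution and multiplying by the volume element, becomes (24ρ^2) · ρ^2 sin(φ), so

    ∭_V (∇·F) dV = ∫_0^{2π} ∫_0^{π} ∫_0^{3} (24ρ^2) · ρ^2 sin(φ) dρ dφ dθ.

Inner (ρ from 0 to 3): 5832sin(φ)/5.
Middle (φ from 0 to π): 11664/5.
Outer (θ from 0 to 2π): 23328π/5.

Therefore ∯_{∂V} F · n dS = 23328π/5.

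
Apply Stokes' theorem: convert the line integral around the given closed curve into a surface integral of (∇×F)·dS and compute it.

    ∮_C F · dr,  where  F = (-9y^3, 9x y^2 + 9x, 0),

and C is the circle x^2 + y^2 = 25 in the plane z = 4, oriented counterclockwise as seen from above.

Let S be the flat disk x^2 + y^2 ≤ 25 in the plane z = 4, with upward unit normal n̂ = ẑ. By Stokes' theorem,

    ∮_C F · dr = ∬_S (∇ × F) · n̂ dS = ∬_D (curl F)_z dA,

where D is the disk x^2 + y^2 ≤ 25.

Compute the curl of F = (-9y^3, 9x y^2 + 9x, 0):
    (∇ × F)_x = ∂F_z/∂y - ∂F_y/∂z = 0,
    (∇ × F)_y = ∂F_x/∂z - ∂F_z/∂x = 0,
    (∇ × F)_z = ∂F_y/∂x - ∂F_x/∂y = 36y^2 + 9.

On z = 4, (curl F)_z = 36y^2 + 9.

Convert to polar (x = r cos θ, y = r sin θ, dA = r dr dθ); the integrand becomes 36r^2sin(θ)^2 + 9, so

    ∬_D (curl F)_z dA = ∫_0^{2π} ∫_0^{5} (36r^2sin(θ)^2 + 9) · r dr dθ.

Inner (r from 0 to 5): 5625sin(θ)^2 + 225/2.
Outer (θ from 0 to 2π): 5850π.

Therefore ∮_C F · dr = 5850π.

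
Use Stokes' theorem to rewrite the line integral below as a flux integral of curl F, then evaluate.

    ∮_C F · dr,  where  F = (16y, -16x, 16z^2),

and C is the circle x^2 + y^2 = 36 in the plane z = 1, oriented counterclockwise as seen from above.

Let S be the flat disk x^2 + y^2 ≤ 36 in the plane z = 1, with upward unit normal n̂ = ẑ. By Stokes' theorem,

    ∮_C F · dr = ∬_S (∇ × F) · n̂ dS = ∬_D (curl F)_z dA,

where D is the disk x^2 + y^2 ≤ 36.

Compute the curl of F = (16y, -16x, 16z^2):
    (∇ × F)_x = ∂F_z/∂y - ∂F_y/∂z = 0,
    (∇ × F)_y = ∂F_x/∂z - ∂F_z/∂x = 0,
    (∇ × F)_z = ∂F_y/∂x - ∂F_x/∂y = -32.

On z = 1, (curl F)_z = -32.

Convert to polar (x = r cos θ, y = r sin θ, dA = r dr dθ); the integrand becomes -32, so

    ∬_D (curl F)_z dA = ∫_0^{2π} ∫_0^{6} (-32) · r dr dθ.

Inner (r from 0 to 6): -576.
Outer (θ from 0 to 2π): -1152π.

Therefore ∮_C F · dr = -1152π.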